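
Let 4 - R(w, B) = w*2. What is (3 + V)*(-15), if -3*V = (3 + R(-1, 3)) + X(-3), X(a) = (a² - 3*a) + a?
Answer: 75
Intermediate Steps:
R(w, B) = 4 - 2*w (R(w, B) = 4 - w*2 = 4 - 2*w)
X(a) = a² - 2*a
V = -8 (V = -((3 + (4 - 2*(-1))) - 3*(-2 - 3))/3 = -((3 + (4 + 2)) - 3*(-5))/3 = -((3 + 6) + 15)/3 = -(9 + 15)/3 = -⅓*24 = -8)
(3 + V)*(-15) = (3 - 8)*(-15) = -5*(-15) = 75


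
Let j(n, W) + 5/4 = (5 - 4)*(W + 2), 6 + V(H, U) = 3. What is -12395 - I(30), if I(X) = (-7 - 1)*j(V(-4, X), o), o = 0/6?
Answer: -12389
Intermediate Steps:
V(H, U) = -3 (V(H, U) = -6 + 3 = -3)
o = 0 (o = 0*(⅙) = 0)
j(n, W) = ¾ + W (j(n, W) = -5/4 + (5 - 4)*(W + 2) = -5/4 + 1*(2 + W) = -5/4 + (2 + W) = ¾ + W)
I(X) = -6 (I(X) = (-7 - 1)*(¾ + 0) = -8*¾ = -6)
-12395 - I(30) = -12395 - 1*(-6) = -12395 + 6 = -12389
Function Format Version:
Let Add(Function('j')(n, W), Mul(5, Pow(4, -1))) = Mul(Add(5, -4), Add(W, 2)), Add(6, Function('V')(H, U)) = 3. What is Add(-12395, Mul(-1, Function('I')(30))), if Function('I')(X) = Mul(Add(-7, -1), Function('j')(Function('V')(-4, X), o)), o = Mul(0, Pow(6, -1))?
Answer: -12389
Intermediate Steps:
Function('V')(H, U) = -3 (Function('V')(H, U) = Add(-6, 3) = -3)
o = 0 (o = Mul(0, Rational(1, 6)) = 0)
Function('j')(n, W) = Add(Rational(3, 4), W) (Function('j')(n, W) = Add(Rational(-5, 4), Mul(Add(5, -4), Add(W, 2))) = Add(Rational(-5, 4), Mul(1, Add(2, W))) = Add(Rational(-5, 4), Add(2, W)) = Add(Rational(3, 4), W))
Function('I')(X) = -6 (Function('I')(X) = Mul(Add(-7, -1), Add(Rational(3, 4), 0)) = Mul(-8, Rational(3, 4)) = -6)
Add(-12395, Mul(-1, Function('I')(30))) = Add(-12395, Mul(-1, -6)) = Add(-12395, 6) = -12389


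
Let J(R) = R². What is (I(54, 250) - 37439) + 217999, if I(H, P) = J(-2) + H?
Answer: 180618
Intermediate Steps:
I(H, P) = 4 + H (I(H, P) = (-2)² + H = 4 + H)
(I(54, 250) - 37439) + 217999 = ((4 + 54) - 37439) + 217999 = (58 - 37439) + 217999 = -37381 + 217999 = 180618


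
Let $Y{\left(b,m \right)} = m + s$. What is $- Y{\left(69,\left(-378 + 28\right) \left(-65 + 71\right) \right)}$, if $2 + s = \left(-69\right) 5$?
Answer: $2447$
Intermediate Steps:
$s = -347$ ($s = -2 - 345 = -347$)
$Y{\left(b,m \right)} = -347 + m$ ($Y{\left(b,m \right)} = m - 347 = -347 + m$)
$- Y{\left(69,\left(-378 + 28\right) \left(-65 + 71\right) \right)} = - (-347 + \left(-378 + 28\right) \left(-65 + 71\right)) = - (-347 - 2100) = \left(-1\right) \left(-2447\right) = 2447$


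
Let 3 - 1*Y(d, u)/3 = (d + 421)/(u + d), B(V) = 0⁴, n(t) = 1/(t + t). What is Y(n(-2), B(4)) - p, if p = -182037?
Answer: 187095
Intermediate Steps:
n(t) = 1/(2*t)
B(V) = 0
Y(d, u) = 9 - 3*(421 + d)/(d + u) (Y(d, u) = 9 - 3*(d + 421)/(u + d) = 9 - 3*(421 + d)/(d + u))
Y(n(-2), B(4)) - p = 3*(-421 + 2*((½)/(-2)) + 3*0)/((½)/(-2) + 0) - 1*(-182037) = 3*(-421 + 2*((½)*(-½)) + 0)/((½)*(-½) + 0) + 182037 = 3*(-421 + 2*(-¼) + 0)/(-¼ + 0) + 182037 = 3*(-421 - ½ + 0)/(-¼) + 182037 = 3*(-4)*(-843/2) + 182037 = 5058 + 182037 = 187095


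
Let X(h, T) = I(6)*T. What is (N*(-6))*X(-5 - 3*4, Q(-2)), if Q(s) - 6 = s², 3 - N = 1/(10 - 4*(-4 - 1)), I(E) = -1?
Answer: 178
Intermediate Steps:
N = 89/30 (N = 3 - 1/(10 - 4*(-4 - 1)) = 3 - 1/(10 - 4*(-5)) = 3 - 1/(10 + 20) = 3 - 1/30 = 89/30 ≈ 2.9667)
Q(s) = 6 + s²
X(h, T) = -T
(N*(-6))*X(-5 - 3*4, Q(-2)) = ((89/30)*(-6))*(-(6 + (-2)²)) = -(-89)*(6 + 4)/5 = -(-89)*10/5 = -89/5*(-10) = 178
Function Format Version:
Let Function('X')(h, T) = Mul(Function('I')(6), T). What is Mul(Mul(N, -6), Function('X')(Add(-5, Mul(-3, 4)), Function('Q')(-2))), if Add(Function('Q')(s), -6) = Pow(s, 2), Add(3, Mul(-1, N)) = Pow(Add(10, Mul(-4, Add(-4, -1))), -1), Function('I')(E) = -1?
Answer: 178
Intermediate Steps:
N = Rational(89, 30) (N = Add(3, Mul(-1, Pow(Add(10, Mul(-4, Add(-4, -1))), -1))) = Add(3, Mul(-1, Pow(Add(10, Mul(-4, -5)), -1))) = Add(3, Mul(-1, Pow(Add(10, 20), -1))) = Add(3, Mul(-1, Pow(30, -1))) = Add(3, Mul(-1, Rational(1, 30))) = Add(3, Rational(-1, 30)) = Rational(89, 30) ≈ 2.9667)
Function('Q')(s) = Add(6, Pow(s, 2))
Function('X')(h, T) = Mul(-1, T)
Mul(Mul(N, -6), Function('X')(Add(-5, Mul(-3, 4)), Function('Q')(-2))) = Mul(Mul(Rational(89, 30), -6), Mul(-1, Add(6, Pow(-2, 2)))) = Mul(Rational(-89, 5), Mul(-1, Add(6, 4))) = Mul(Rational(-89, 5), Mul(-1, 10)) = Mul(Rational(-89, 5), -10) = 178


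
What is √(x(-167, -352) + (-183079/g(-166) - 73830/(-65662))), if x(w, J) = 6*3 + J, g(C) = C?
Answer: 15*√101647852986982/5449946 ≈ 27.749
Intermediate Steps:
x(w, J) = 18 + J
√(x(-167, -352) + (-183079/g(-166) - 73830/(-65662))) = √((18 - 352) + (-183079/(-166) - 73830/(-65662))) = √(-334 + (-183079*(-1/166) - 73830*(-1/65662))) = √(-334 + (183079/166 + 36915/32831)) = √(-334 + 6016794539/5449946) = √(4196512575/5449946) = 15*√101647852986982/5449946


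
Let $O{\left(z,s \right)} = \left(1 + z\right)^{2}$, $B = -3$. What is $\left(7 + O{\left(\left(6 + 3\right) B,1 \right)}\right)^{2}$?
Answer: $466489$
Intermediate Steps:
$\left(7 + O{\left(\left(6 + 3\right) B,1 \right)}\right)^{2} = \left(7 + \left(1 + \left(6 + 3\right) \left(-3\right)\right)^{2}\right)^{2} = \left(7 + \left(1 + 9 \left(-3\right)\right)^{2}\right)^{2} = \left(7 + \left(1 - 27\right)^{2}\right)^{2} = \left(7 + \left(-26\right)^{2}\right)^{2} = \left(7 + 676\right)^{2} = 683^{2} = 466489$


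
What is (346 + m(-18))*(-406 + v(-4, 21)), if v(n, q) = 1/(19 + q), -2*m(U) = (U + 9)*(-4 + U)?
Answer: -4011033/40 ≈ -1.0028e+5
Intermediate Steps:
m(U) = -(-4 + U)*(9 + U)/2 (m(U) = -(U + 9)*(-4 + U)/2 = -(9 + U)*(-4 + U)/2 = -(-4 + U)*(9 + U)/2)
(346 + m(-18))*(-406 + v(-4, 21)) = (346 + (18 - 5/2*(-18) - 1/2*(-18)**2))*(-406 + 1/(19 + 21)) = (346 + (18 + 45 - 1/2*324))*(-406 + 1/40) = (346 + (18 + 45 - 162))*(-406 + 1/40) = (346 - 99)*(-16239/40) = 247*(-16239/40) = -4011033/40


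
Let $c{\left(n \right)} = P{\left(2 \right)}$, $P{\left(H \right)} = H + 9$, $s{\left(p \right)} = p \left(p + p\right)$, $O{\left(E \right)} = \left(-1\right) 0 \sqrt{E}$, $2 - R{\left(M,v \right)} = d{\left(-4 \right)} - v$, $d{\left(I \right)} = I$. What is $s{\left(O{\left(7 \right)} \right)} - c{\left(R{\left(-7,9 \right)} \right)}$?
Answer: $-11$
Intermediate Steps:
$R{\left(M,v \right)} = 6 + v$ ($R{\left(M,v \right)} = 2 - \left(-4 - v\right) = 2 + \left(4 + v\right) = 6 + v$)
$O{\left(E \right)} = 0$ ($O{\left(E \right)} = 0 \sqrt{E} = 0$)
$s{\left(p \right)} = 2 p^{2}$ ($s{\left(p \right)} = p 2 p = 2 p^{2}$)
$P{\left(H \right)} = 9 + H$
$c{\left(n \right)} = 11$ ($c{\left(n \right)} = 9 + 2 = 11$)
$s{\left(O{\left(7 \right)} \right)} - c{\left(R{\left(-7,9 \right)} \right)} = 2 \cdot 0^{2} - 11 = 2 \cdot 0 - 11 = 0 - 11 = -11$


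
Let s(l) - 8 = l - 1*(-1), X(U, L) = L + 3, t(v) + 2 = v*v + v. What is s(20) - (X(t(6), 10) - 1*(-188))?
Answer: -172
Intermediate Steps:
t(v) = -2 + v + v² (t(v) = -2 + (v*v + v) = -2 + (v² + v) = -2 + (v + v²) = -2 + v + v²)
X(U, L) = 3 + L
s(l) = 9 + l (s(l) = 8 + (l - 1*(-1)) = 8 + (l + 1) = 8 + (1 + l) = 9 + l)
s(20) - (X(t(6), 10) - 1*(-188)) = (9 + 20) - ((3 + 10) - 1*(-188)) = 29 - (13 + 188) = 29 - 1*201 = 29 - 201 = -172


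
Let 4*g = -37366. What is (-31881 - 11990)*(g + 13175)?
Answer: -336358957/2 ≈ -1.6818e+8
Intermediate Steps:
g = -18683/2 (g = (1/4)*(-37366) = -18683/2 ≈ -9341.5)
(-31881 - 11990)*(g + 13175) = (-31881 - 11990)*(-18683/2 + 13175) = -43871*7667/2 = -336358957/2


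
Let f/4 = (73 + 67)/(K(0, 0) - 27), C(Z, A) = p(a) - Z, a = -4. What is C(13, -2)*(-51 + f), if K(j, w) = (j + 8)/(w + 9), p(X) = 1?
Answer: 40860/47 ≈ 869.36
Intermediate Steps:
C(Z, A) = 1 - Z
K(j, w) = (8 + j)/(9 + w)
f = -1008/47 (f = 4*((73 + 67)/((8 + 0)/(9 + 0) - 27)) = 4*(140/(8/9 - 27)) = 4*(140/(-235/9)) = 4*(140*(-9/235)) = 4*(-252/47) = -1008/47 ≈ -21.447)
C(13, -2)*(-51 + f) = (1 - 1*13)*(-51 - 1008/47) = (1 - 13)*(-3405/47) = -12*(-3405/47) = 40860/47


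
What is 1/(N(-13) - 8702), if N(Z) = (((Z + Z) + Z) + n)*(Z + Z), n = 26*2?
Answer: -1/9040 ≈ -0.00011062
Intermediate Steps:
n = 52
N(Z) = 2*Z*(52 + 3*Z) (N(Z) = (((Z + Z) + Z) + 52)*(Z + Z) = ((2*Z + Z) + 52)*(2*Z) = (3*Z + 52)*(2*Z) = (52 + 3*Z)*(2*Z) = 2*Z*(52 + 3*Z))
1/(N(-13) - 8702) = 1/(2*(-13)*(52 + 3*(-13)) - 8702) = 1/(2*(-13)*(52 - 39) - 8702) = 1/(2*(-13)*13 - 8702) = 1/(-338 - 8702) = 1/(-9040) = -1/9040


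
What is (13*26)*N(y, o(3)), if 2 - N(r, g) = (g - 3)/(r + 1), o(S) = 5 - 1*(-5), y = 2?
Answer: -338/3 ≈ -112.67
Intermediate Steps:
o(S) = 10 (o(S) = 5 + 5 = 10)
N(r, g) = 2 - (-3 + g)/(1 + r) (N(r, g) = 2 - (g - 3)/(r + 1) = 2 - (-3 + g)/(1 + r))
(13*26)*N(y, o(3)) = (13*26)*((5 - 1*10 + 2*2)/(1 + 2)) = 338*((5 - 10 + 4)/3) = 338*((1/3)*(-1)) = 338*(-1/3) = -338/3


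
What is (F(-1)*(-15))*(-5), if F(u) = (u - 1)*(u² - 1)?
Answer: 0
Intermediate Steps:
F(u) = (-1 + u)*(-1 + u²)
(F(-1)*(-15))*(-5) = ((1 + (-1)³ - 1*(-1) - 1*(-1)²)*(-15))*(-5) = ((1 - 1 + 1 - 1*1)*(-15))*(-5) = ((1 - 1 + 1 - 1)*(-15))*(-5) = (0*(-15))*(-5) = 0*(-5) = 0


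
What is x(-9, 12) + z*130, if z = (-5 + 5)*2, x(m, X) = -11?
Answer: -11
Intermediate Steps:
z = 0 (z = 0*2 = 0)
x(-9, 12) + z*130 = -11 + 0*130 = -11 + 0 = -11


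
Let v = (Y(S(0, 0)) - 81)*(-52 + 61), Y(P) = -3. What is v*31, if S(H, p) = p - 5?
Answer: -23436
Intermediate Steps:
S(H, p) = -5 + p
v = -756 (v = (-3 - 81)*(-52 + 61) = -84*9 = -756)
v*31 = -756*31 = -23436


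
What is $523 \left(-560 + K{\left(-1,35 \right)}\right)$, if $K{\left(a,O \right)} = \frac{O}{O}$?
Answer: $-292357$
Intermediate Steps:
$K{\left(a,O \right)} = 1$
$523 \left(-560 + K{\left(-1,35 \right)}\right) = 523 \left(-560 + 1\right) = 523 \left(-559\right) = -292357$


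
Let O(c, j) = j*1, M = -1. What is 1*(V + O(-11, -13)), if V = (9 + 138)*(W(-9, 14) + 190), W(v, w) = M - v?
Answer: 29093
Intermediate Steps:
O(c, j) = j
W(v, w) = -1 - v
V = 29106 (V = (9 + 138)*((-1 - 1*(-9)) + 190) = 147*((-1 + 9) + 190) = 147*(8 + 190) = 147*198 = 29106)
1*(V + O(-11, -13)) = 1*(29106 - 13) = 1*29093 = 29093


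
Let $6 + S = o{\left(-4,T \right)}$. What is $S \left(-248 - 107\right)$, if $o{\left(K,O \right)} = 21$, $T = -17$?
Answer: $-5325$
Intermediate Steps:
$S = 15$ ($S = -6 + 21 = 15$)
$S \left(-248 - 107\right) = 15 \left(-248 - 107\right) = 15 \left(-355\right) = -5325$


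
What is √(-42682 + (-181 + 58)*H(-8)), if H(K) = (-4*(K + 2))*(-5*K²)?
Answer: √901958 ≈ 949.71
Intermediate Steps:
H(K) = -5*K²*(-8 - 4*K) (H(K) = (-4*(2 + K))*(-5*K²) = (-8 - 4*K)*(-5*K²) = -5*K²*(-8 - 4*K))
√(-42682 + (-181 + 58)*H(-8)) = √(-42682 + (-181 + 58)*(20*(-8)²*(2 - 8))) = √(-42682 - 2460*64*(-6)) = √(-42682 - 123*(-7680)) = √(-42682 + 944640) = √901958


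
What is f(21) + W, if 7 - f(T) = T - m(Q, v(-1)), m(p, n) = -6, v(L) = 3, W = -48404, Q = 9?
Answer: -48424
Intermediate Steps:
f(T) = 1 - T (f(T) = 7 - (T - 1*(-6)) = 7 - (T + 6) = 7 - (6 + T) = 7 + (-6 - T) = 1 - T)
f(21) + W = (1 - 1*21) - 48404 = (1 - 21) - 48404 = -20 - 48404 = -48424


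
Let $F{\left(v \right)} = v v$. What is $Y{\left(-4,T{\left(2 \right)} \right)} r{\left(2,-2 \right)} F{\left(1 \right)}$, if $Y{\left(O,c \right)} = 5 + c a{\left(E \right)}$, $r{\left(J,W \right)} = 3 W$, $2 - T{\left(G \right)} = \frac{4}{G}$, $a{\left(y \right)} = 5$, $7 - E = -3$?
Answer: $-30$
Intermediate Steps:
$E = 10$ ($E = 7 - -3 = 7 + 3 = 10$)
$F{\left(v \right)} = v^{2}$
$T{\left(G \right)} = 2 - \frac{4}{G}$
$Y{\left(O,c \right)} = 5 + 5 c$ ($Y{\left(O,c \right)} = 5 + c 5 = 5 + 5 c$)
$Y{\left(-4,T{\left(2 \right)} \right)} r{\left(2,-2 \right)} F{\left(1 \right)} = \left(5 + 5 \left(2 - \frac{4}{2}\right)\right) 3 \left(-2\right) 1^{2} = \left(5 + 5 \left(2 - 2\right)\right) \left(-6\right) 1 = \left(5 + 5 \cdot 0\right) \left(-6\right) 1 = \left(5 + 0\right) \left(-6\right) 1 = 5 \left(-6\right) 1 = \left(-30\right) 1 = -30$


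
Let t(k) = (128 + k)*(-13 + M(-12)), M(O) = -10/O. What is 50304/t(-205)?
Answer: 301824/5621 ≈ 53.696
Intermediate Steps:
t(k) = -4672/3 - 73*k/6 (t(k) = (128 + k)*(-13 - 10/(-12)) = (128 + k)*(-13 - 10*(-1/12)) = (128 + k)*(-13 + 5/6) = (128 + k)*(-73/6) = -4672/3 - 73*k/6)
50304/t(-205) = 50304/(-4672/3 - 73/6*(-205)) = 50304/(-4672/3 + 14965/6) = 50304/(5621/6) = 50304*(6/5621) = 301824/5621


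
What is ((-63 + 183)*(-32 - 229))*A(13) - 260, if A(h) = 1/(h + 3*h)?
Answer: -11210/13 ≈ -862.31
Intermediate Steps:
A(h) = 1/(4*h)
((-63 + 183)*(-32 - 229))*A(13) - 260 = ((-63 + 183)*(-32 - 229))*((1/4)/13) - 260 = (120*(-261))*((1/4)*(1/13)) - 260 = -31320*1/52 - 260 = -7830/13 - 260 = -11210/13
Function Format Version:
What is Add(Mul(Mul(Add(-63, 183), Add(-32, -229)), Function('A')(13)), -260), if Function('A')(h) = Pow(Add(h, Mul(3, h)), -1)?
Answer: Rational(-11210, 13) ≈ -862.31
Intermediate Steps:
Function('A')(h) = Mul(Rational(1, 4), Pow(h, -1)) (Function('A')(h) = Pow(Mul(4, h), -1) = Mul(Rational(1, 4), Pow(h, -1)))
Add(Mul(Mul(Add(-63, 183), Add(-32, -229)), Function('A')(13)), -260) = Add(Mul(Mul(Add(-63, 183), Add(-32, -229)), Mul(Rational(1, 4), Pow(13, -1))), -260) = Add(Mul(Mul(120, -261), Mul(Rational(1, 4), Rational(1, 13))), -260) = Add(Mul(-31320, Rational(1, 52)), -260) = Add(Rational(-7830, 13), -260) = Rational(-11210, 13)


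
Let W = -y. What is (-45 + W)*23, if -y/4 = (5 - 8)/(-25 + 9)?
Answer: -4071/4 ≈ -1017.8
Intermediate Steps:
y = -¾ (y = -4*(5 - 8)/(-25 + 9) = -(-12)/(-16) = -(-12)*(-1)/16 = -4*3/16 = -¾ ≈ -0.75000)
W = ¾ (W = -1*(-¾) = ¾ ≈ 0.75000)
(-45 + W)*23 = (-45 + ¾)*23 = -177/4*23 = -4071/4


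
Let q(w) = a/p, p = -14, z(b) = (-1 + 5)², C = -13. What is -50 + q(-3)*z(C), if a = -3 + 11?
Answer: -414/7 ≈ -59.143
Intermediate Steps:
z(b) = 16 (z(b) = 4² = 16)
a = 8
q(w) = -4/7 (q(w) = 8/(-14) = 8*(-1/14) = -4/7)
-50 + q(-3)*z(C) = -50 - 4/7*16 = -50 - 64/7 = -414/7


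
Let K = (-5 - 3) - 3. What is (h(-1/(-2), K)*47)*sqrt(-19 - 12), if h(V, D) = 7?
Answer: 329*I*sqrt(31) ≈ 1831.8*I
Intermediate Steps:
K = -11 (K = -8 - 3 = -11)
(h(-1/(-2), K)*47)*sqrt(-19 - 12) = (7*47)*sqrt(-19 - 12) = 329*sqrt(-31) = 329*(I*sqrt(31)) = 329*I*sqrt(31)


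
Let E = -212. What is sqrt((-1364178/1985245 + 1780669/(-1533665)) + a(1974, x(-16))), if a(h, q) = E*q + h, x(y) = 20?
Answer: I*sqrt(33637460558013047138701641)/121788030917 ≈ 47.622*I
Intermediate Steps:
a(h, q) = h - 212*q (a(h, q) = -212*q + h = h - 212*q)
sqrt((-1364178/1985245 + 1780669/(-1533665)) + a(1974, x(-16))) = sqrt((-1364178/1985245 + 1780669/(-1533665)) + (1974 - 212*20)) = sqrt((-1364178*1/1985245 + 1780669*(-1/1533665)) + (1974 - 4240)) = sqrt((-1364178/1985245 - 1780669/1533665) - 2266) = sqrt(-225090251251/121788030917 - 2266) = sqrt(-276196768309173/121788030917) = I*sqrt(33637460558013047138701641)/121788030917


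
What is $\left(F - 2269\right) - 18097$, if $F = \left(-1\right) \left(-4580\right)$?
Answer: $-15786$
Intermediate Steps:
$F = 4580$
$\left(F - 2269\right) - 18097 = \left(4580 - 2269\right) - 18097 = 2311 - 18097 = -15786$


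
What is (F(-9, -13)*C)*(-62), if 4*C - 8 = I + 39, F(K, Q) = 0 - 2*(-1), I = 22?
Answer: -2139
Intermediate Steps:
F(K, Q) = 2 (F(K, Q) = 0 + 2 = 2)
C = 69/4 (C = 2 + (22 + 39)/4 = 2 + (¼)*61 = 2 + 61/4 = 69/4 ≈ 17.250)
(F(-9, -13)*C)*(-62) = (2*(69/4))*(-62) = (69/2)*(-62) = -2139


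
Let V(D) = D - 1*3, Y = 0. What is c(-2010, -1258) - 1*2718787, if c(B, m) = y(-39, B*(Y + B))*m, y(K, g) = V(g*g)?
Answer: -20533589279295013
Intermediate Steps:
V(D) = -3 + D (V(D) = D - 3 = -3 + D)
y(K, g) = -3 + g**2 (y(K, g) = -3 + g*g = -3 + g**2)
c(B, m) = m*(-3 + B**4) (c(B, m) = (-3 + (B*(0 + B))**2)*m = (-3 + (B*B)**2)*m = (-3 + (B**2)**2)*m = (-3 + B**4)*m = m*(-3 + B**4))
c(-2010, -1258) - 1*2718787 = -1258*(-3 + (-2010)**4) - 1*2718787 = -1258*(-3 + 16322408010000) - 2718787 = -1258*16322408009997 - 2718787 = -20533589276576226 - 2718787 = -20533589279295013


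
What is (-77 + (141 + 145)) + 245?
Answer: 454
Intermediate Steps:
(-77 + (141 + 145)) + 245 = (-77 + 286) + 245 = 209 + 245 = 454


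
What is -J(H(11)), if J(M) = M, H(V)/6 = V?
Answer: -66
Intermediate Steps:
H(V) = 6*V
-J(H(11)) = -6*11 = -1*66 = -66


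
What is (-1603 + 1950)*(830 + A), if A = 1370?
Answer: 763400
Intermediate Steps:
(-1603 + 1950)*(830 + A) = (-1603 + 1950)*(830 + 1370) = 347*2200 = 763400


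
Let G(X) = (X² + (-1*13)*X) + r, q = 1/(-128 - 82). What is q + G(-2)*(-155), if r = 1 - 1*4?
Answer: -878851/210 ≈ -4185.0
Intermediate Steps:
r = -3 (r = 1 - 4 = -3)
q = -1/210 (q = 1/(-210) = -1/210 ≈ -0.0047619)
G(X) = -3 + X² - 13*X (G(X) = (X² + (-1*13)*X) - 3 = (X² - 13*X) - 3 = -3 + X² - 13*X)
q + G(-2)*(-155) = -1/210 + (-3 + (-2)² - 13*(-2))*(-155) = -1/210 + (-3 + 4 + 26)*(-155) = -1/210 + 27*(-155) = -1/210 - 4185 = -878851/210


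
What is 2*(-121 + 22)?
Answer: -198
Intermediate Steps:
2*(-121 + 22) = 2*(-99) = -198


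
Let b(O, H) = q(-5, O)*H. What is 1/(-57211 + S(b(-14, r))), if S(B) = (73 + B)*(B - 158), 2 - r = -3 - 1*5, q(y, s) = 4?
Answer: -1/70545 ≈ -1.4175e-5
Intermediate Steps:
r = 10 (r = 2 - (-3 - 1*5) = 2 - (-3 - 5) = 2 - 1*(-8) = 2 + 8 = 10)
b(O, H) = 4*H
S(B) = (-158 + B)*(73 + B) (S(B) = (73 + B)*(-158 + B) = (-158 + B)*(73 + B))
1/(-57211 + S(b(-14, r))) = 1/(-57211 + (-11534 + (4*10)² - 340*10)) = 1/(-57211 + (-11534 + 40² - 85*40)) = 1/(-57211 + (-11534 + 1600 - 3400)) = 1/(-57211 - 13334) = 1/(-70545) = -1/70545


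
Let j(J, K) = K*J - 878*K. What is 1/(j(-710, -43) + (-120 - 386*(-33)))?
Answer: 1/80902 ≈ 1.2361e-5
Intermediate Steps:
j(J, K) = -878*K + J*K (j(J, K) = J*K - 878*K = -878*K + J*K)
1/(j(-710, -43) + (-120 - 386*(-33))) = 1/(-43*(-878 - 710) + (-120 - 386*(-33))) = 1/(-43*(-1588) + (-120 + 12738)) = 1/(68284 + 12618) = 1/80902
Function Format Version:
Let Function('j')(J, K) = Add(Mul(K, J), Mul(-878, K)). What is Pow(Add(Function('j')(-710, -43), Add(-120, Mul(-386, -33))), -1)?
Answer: Rational(1, 80902) ≈ 1.2361e-5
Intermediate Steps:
Function('j')(J, K) = Add(Mul(-878, K), Mul(J, K)) (Function('j')(J, K) = Add(Mul(J, K), Mul(-878, K)) = Add(Mul(-878, K), Mul(J, K)))
Pow(Add(Function('j')(-710, -43), Add(-120, Mul(-386, -33))), -1) = Pow(Add(Mul(-43, Add(-878, -710)), Add(-120, Mul(-386, -33))), -1) = Pow(Add(Mul(-43, -1588), Add(-120, 12738)), -1) = Pow(Add(68284, 12618), -1) = Pow(80902, -1) = Rational(1, 80902)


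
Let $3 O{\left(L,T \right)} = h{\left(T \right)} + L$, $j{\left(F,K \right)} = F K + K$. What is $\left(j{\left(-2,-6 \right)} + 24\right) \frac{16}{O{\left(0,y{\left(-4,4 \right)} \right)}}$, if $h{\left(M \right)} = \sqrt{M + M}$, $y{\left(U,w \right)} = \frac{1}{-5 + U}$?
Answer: $- 2160 i \sqrt{2} \approx - 3054.7 i$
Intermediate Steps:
$j{\left(F,K \right)} = K + F K$
$h{\left(M \right)} = \sqrt{2} \sqrt{M}$ ($h{\left(M \right)} = \sqrt{2 M} = \sqrt{2} \sqrt{M}$)
$O{\left(L,T \right)} = \frac{L}{3} + \frac{\sqrt{2} \sqrt{T}}{3}$ ($O{\left(L,T \right)} = \frac{\sqrt{2} \sqrt{T} + L}{3} = \frac{L + \sqrt{2} \sqrt{T}}{3} = \frac{L}{3} + \frac{\sqrt{2} \sqrt{T}}{3}$)
$\left(j{\left(-2,-6 \right)} + 24\right) \frac{16}{O{\left(0,y{\left(-4,4 \right)} \right)}} = \left(- 6 \left(1 - 2\right) + 24\right) \frac{16}{\frac{1}{3} \cdot 0 + \frac{\sqrt{2} \sqrt{\frac{1}{-5 - 4}}}{3}} = \left(\left(-6\right) \left(-1\right) + 24\right) \frac{16}{0 + \frac{\sqrt{2} \sqrt{\frac{1}{-9}}}{3}} = \left(6 + 24\right) \frac{16}{0 + \frac{\sqrt{2} \sqrt{- \frac{1}{9}}}{3}} = 30 \frac{16}{0 + \frac{\sqrt{2} \frac{i}{3}}{3}} = 30 \frac{16}{0 + \frac{i \sqrt{2}}{9}} = 30 \frac{16}{\frac{1}{9} i \sqrt{2}} = 30 \cdot 16 \left(- \frac{9 i \sqrt{2}}{2}\right) = 30 \left(- 72 i \sqrt{2}\right) = - 2160 i \sqrt{2}$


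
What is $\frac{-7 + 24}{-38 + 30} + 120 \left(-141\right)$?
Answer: $- \frac{135377}{8} \approx -16922.0$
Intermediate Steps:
$\frac{-7 + 24}{-38 + 30} + 120 \left(-141\right) = \frac{17}{-8} - 16920 = 17 \left(- \frac{1}{8}\right) - 16920 = - \frac{17}{8} - 16920 = - \frac{135377}{8}$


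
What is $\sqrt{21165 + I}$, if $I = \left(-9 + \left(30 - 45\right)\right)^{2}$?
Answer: $\sqrt{21741} \approx 147.45$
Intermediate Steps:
$I = 576$ ($I = \left(-9 + \left(30 - 45\right)\right)^{2} = \left(-9 - 15\right)^{2} = \left(-24\right)^{2} = 576$)
$\sqrt{21165 + I} = \sqrt{21165 + 576} = \sqrt{21741}$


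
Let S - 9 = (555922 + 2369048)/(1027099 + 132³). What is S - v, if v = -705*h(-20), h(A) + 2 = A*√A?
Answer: -4658295897/3327067 - 28200*I*√5 ≈ -1400.1 - 63057.0*I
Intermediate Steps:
S = 32868573/3327067 (S = 9 + (555922 + 2369048)/(1027099 + 132³) = 9 + 2924970/(1027099 + 2299968) = 9 + 2924970/3327067 = 32868573/3327067 ≈ 9.8792)
h(A) = -2 + A^(3/2) (h(A) = -2 + A*√A = -2 + A^(3/2))
v = 1410 + 28200*I*√5 (v = -705*(-2 + (-20)^(3/2)) = -705*(-2 - 40*I*√5) = 1410 + 28200*I*√5 ≈ 1410.0 + 63057.0*I)
S - v = 32868573/3327067 - (1410 + 28200*I*√5) = 32868573/3327067 + (-1410 - 28200*I*√5) = -4658295897/3327067 - 28200*I*√5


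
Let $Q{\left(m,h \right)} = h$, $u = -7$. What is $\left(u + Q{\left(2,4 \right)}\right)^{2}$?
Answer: $9$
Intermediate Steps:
$\left(u + Q{\left(2,4 \right)}\right)^{2} = \left(-7 + 4\right)^{2} = \left(-3\right)^{2} = 9$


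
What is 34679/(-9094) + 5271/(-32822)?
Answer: -296542153/74620817 ≈ -3.9740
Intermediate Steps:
34679/(-9094) + 5271/(-32822) = 34679*(-1/9094) + 5271*(-1/32822) = -34679/9094 - 5271/32822 = -296542153/74620817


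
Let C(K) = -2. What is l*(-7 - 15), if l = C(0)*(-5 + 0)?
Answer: -220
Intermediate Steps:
l = 10 (l = -2*(-5 + 0) = -2*(-5) = 10)
l*(-7 - 15) = 10*(-7 - 15) = 10*(-22) = -220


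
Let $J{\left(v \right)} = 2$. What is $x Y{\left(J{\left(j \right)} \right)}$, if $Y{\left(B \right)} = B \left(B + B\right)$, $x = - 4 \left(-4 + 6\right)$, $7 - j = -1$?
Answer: $-64$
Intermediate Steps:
$j = 8$ ($j = 7 - -1 = 7 + 1 = 8$)
$x = -8$ ($x = \left(-4\right) 2 = -8$)
$Y{\left(B \right)} = 2 B^{2}$ ($Y{\left(B \right)} = B 2 B = 2 B^{2}$)
$x Y{\left(J{\left(j \right)} \right)} = - 8 \cdot 2 \cdot 2^{2} = - 8 \cdot 2 \cdot 4 = \left(-8\right) 8 = -64$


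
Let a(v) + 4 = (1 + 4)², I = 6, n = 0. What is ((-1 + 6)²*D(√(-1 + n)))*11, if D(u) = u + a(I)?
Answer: 5775 + 275*I ≈ 5775.0 + 275.0*I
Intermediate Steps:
a(v) = 21 (a(v) = -4 + (1 + 4)² = -4 + 5² = -4 + 25 = 21)
D(u) = 21 + u (D(u) = u + 21 = 21 + u)
((-1 + 6)²*D(√(-1 + n)))*11 = ((-1 + 6)²*(21 + √(-1 + 0)))*11 = (5²*(21 + √(-1)))*11 = (25*(21 + I))*11 = (525 + 25*I)*11 = 5775 + 275*I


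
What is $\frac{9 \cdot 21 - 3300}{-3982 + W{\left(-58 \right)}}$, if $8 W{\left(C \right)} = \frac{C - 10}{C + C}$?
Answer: $\frac{721752}{923807} \approx 0.78128$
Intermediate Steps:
$W{\left(C \right)} = \frac{-10 + C}{16 C}$ ($W{\left(C \right)} = \frac{\left(C - 10\right) \frac{1}{C + C}}{8} = \frac{\left(-10 + C\right) \frac{1}{2 C}}{8} = \frac{\frac{1}{2} \frac{1}{C} \left(-10 + C\right)}{8} = \frac{-10 + C}{16 C}$)
$\frac{9 \cdot 21 - 3300}{-3982 + W{\left(-58 \right)}} = \frac{9 \cdot 21 - 3300}{-3982 + \frac{-10 - 58}{16 \left(-58\right)}} = \frac{189 - 3300}{-3982 + \frac{1}{16} \left(- \frac{1}{58}\right) \left(-68\right)} = - \frac{3111}{-3982 + \frac{17}{232}} = - \frac{3111}{- \frac{923807}{232}} = \left(-3111\right) \left(- \frac{232}{923807}\right) = \frac{721752}{923807}$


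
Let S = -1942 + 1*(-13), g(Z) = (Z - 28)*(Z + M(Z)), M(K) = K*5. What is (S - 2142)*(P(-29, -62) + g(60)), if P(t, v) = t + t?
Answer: -46959814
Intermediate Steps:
M(K) = 5*K
P(t, v) = 2*t
g(Z) = 6*Z*(-28 + Z) (g(Z) = (Z - 28)*(Z + 5*Z) = (-28 + Z)*(6*Z) = 6*Z*(-28 + Z))
S = -1955 (S = -1942 - 13 = -1955)
(S - 2142)*(P(-29, -62) + g(60)) = (-1955 - 2142)*(2*(-29) + 6*60*(-28 + 60)) = -4097*(-58 + 6*60*32) = -4097*(-58 + 11520) = -4097*11462 = -46959814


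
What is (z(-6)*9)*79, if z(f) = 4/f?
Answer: -474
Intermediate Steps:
(z(-6)*9)*79 = ((4/(-6))*9)*79 = ((4*(-1/6))*9)*79 = -2/3*9*79 = -6*79 = -474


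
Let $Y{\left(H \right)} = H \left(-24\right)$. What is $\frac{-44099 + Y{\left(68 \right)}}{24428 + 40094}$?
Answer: $- \frac{45731}{64522} \approx -0.70877$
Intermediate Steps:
$Y{\left(H \right)} = - 24 H$
$\frac{-44099 + Y{\left(68 \right)}}{24428 + 40094} = \frac{-44099 - 1632}{24428 + 40094} = \frac{-44099 - 1632}{64522} = \left(-45731\right) \frac{1}{64522} = - \frac{45731}{64522}$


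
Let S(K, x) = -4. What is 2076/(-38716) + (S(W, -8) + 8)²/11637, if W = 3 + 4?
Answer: -5884739/112634523 ≈ -0.052246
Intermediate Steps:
W = 7
2076/(-38716) + (S(W, -8) + 8)²/11637 = 2076/(-38716) + (-4 + 8)²/11637 = 2076*(-1/38716) + 4²*(1/11637) = -519/9679 + 16*(1/11637) = -519/9679 + 16/11637 = -5884739/112634523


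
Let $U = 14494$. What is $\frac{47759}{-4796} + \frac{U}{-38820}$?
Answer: $- \frac{480879401}{46545180} \approx -10.331$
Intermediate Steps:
$\frac{47759}{-4796} + \frac{U}{-38820} = \frac{47759}{-4796} + \frac{14494}{-38820} = 47759 \left(- \frac{1}{4796}\right) + 14494 \left(- \frac{1}{38820}\right) = - \frac{47759}{4796} - \frac{7247}{19410} = - \frac{480879401}{46545180}$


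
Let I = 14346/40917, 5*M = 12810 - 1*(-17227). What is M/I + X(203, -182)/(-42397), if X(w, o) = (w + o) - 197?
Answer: 17368980047431/1013712270 ≈ 17134.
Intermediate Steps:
X(w, o) = -197 + o + w (X(w, o) = (o + w) - 197 = -197 + o + w)
M = 30037/5 (M = (12810 - 1*(-17227))/5 = (12810 + 17227)/5 = (⅕)*30037 = 30037/5 ≈ 6007.4)
I = 4782/13639 (I = 14346*(1/40917) = 4782/13639 ≈ 0.35061)
M/I + X(203, -182)/(-42397) = 30037/(5*(4782/13639)) + (-197 - 182 + 203)/(-42397) = (30037/5)*(13639/4782) - 176*(-1/42397) = 409674643/23910 + 176/42397 = 17368980047431/1013712270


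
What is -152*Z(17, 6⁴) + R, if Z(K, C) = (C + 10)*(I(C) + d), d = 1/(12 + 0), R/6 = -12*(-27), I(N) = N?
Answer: -771858452/3 ≈ -2.5729e+8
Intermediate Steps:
R = 1944 (R = 6*(-12*(-27)) = 6*324 = 1944)
d = 1/12 ≈ 0.083333
Z(K, C) = (10 + C)*(1/12 + C) (Z(K, C) = (C + 10)*(C + 1/12) = (10 + C)*(1/12 + C))
-152*Z(17, 6⁴) + R = -152*(⅚ + (6⁴)² + (121/12)*6⁴) + 1944 = -152*(⅚ + 1296² + (121/12)*1296) + 1944 = -152*(⅚ + 1679616 + 13068) + 1944 = -152*10156109/6 + 1944 = -771864284/3 + 1944 = -771858452/3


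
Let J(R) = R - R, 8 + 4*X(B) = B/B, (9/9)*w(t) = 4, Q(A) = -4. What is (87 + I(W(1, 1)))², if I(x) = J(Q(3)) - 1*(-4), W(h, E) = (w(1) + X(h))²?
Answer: 8281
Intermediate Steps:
w(t) = 4
X(B) = -7/4 (X(B) = -2 + (B/B)/4 = -2 + (¼)*1 = -2 + ¼ = -7/4)
J(R) = 0
W(h, E) = 81/16 (W(h, E) = (4 - 7/4)² = (9/4)² = 81/16)
I(x) = 4 (I(x) = 0 - 1*(-4) = 0 + 4 = 4)
(87 + I(W(1, 1)))² = (87 + 4)² = 91² = 8281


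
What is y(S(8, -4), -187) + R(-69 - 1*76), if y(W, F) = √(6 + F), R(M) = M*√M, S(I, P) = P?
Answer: I*(√181 - 145*√145) ≈ -1732.6*I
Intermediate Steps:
R(M) = M^(3/2)
y(S(8, -4), -187) + R(-69 - 1*76) = √(6 - 187) + (-69 - 1*76)^(3/2) = √(-181) + (-69 - 76)^(3/2) = I*√181 + (-145)^(3/2) = I*√181 - 145*I*√145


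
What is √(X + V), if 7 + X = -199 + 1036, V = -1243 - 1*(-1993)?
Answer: 2*√395 ≈ 39.749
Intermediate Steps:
V = 750 (V = -1243 + 1993 = 750)
X = 830 (X = -7 + (-199 + 1036) = -7 + 837 = 830)
√(X + V) = √(830 + 750) = √1580 = 2*√395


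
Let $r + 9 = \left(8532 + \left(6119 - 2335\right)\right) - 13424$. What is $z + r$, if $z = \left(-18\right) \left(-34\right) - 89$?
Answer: $-594$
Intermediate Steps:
$r = -1117$ ($r = -9 + \left(\left(8532 + \left(6119 - 2335\right)\right) - 13424\right) = -9 + \left(\left(8532 + 3784\right) - 13424\right) = -9 + \left(12316 - 13424\right) = -9 - 1108 = -1117$)
$z = 523$ ($z = 612 - 89 = 523$)
$z + r = 523 - 1117 = -594$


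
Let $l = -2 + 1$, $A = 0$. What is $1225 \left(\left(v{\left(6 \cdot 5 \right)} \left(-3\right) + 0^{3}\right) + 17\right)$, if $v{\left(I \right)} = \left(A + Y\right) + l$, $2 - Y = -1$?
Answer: $13475$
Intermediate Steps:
$Y = 3$ ($Y = 2 - -1 = 2 + 1 = 3$)
$l = -1$
$v{\left(I \right)} = 2$ ($v{\left(I \right)} = \left(0 + 3\right) - 1 = 3 - 1 = 2$)
$1225 \left(\left(v{\left(6 \cdot 5 \right)} \left(-3\right) + 0^{3}\right) + 17\right) = 1225 \left(\left(2 \left(-3\right) + 0^{3}\right) + 17\right) = 1225 \left(\left(-6 + 0\right) + 17\right) = 1225 \left(-6 + 17\right) = 1225 \cdot 11 = 13475$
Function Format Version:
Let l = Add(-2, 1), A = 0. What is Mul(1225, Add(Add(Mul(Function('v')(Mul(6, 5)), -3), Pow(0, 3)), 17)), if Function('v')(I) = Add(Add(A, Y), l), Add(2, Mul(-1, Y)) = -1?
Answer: 13475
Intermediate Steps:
Y = 3 (Y = Add(2, Mul(-1, -1)) = Add(2, 1) = 3)
l = -1
Function('v')(I) = 2 (Function('v')(I) = Add(Add(0, 3), -1) = Add(3, -1) = 2)
Mul(1225, Add(Add(Mul(Function('v')(Mul(6, 5)), -3), Pow(0, 3)), 17)) = Mul(1225, Add(Add(Mul(2, -3), Pow(0, 3)), 17)) = Mul(1225, Add(Add(-6, 0), 17)) = Mul(1225, Add(-6, 17)) = Mul(1225, 11) = 13475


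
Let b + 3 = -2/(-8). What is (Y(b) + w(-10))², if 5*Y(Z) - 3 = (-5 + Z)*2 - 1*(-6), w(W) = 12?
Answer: 11449/100 ≈ 114.49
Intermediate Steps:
b = -11/4 (b = -3 - 2/(-8) = -3 - 2*(-⅛) = -3 + ¼ = -11/4 ≈ -2.7500)
Y(Z) = -⅕ + 2*Z/5 (Y(Z) = ⅗ + ((-5 + Z)*2 - 1*(-6))/5 = ⅗ + ((-10 + 2*Z) + 6)/5 = ⅗ + (-4 + 2*Z)/5 = ⅗ + (-⅘ + 2*Z/5) = -⅕ + 2*Z/5)
(Y(b) + w(-10))² = ((-⅕ + (⅖)*(-11/4)) + 12)² = ((-⅕ - 11/10) + 12)² = (-13/10 + 12)² = (107/10)² = 11449/100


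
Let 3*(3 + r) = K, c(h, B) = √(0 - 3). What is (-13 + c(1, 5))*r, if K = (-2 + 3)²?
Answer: 104/3 - 8*I*√3/3 ≈ 34.667 - 4.6188*I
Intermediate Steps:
K = 1 (K = 1² = 1)
c(h, B) = I*√3 (c(h, B) = √(-3) = I*√3)
r = -8/3 (r = -3 + (⅓)*1 = -3 + ⅓ = -8/3 ≈ -2.6667)
(-13 + c(1, 5))*r = (-13 + I*√3)*(-8/3) = 104/3 - 8*I*√3/3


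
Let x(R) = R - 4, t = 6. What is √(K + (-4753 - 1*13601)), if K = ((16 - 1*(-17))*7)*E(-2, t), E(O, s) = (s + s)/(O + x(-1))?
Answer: 25*I*√30 ≈ 136.93*I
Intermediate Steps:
x(R) = -4 + R
E(O, s) = 2*s/(-5 + O) (E(O, s) = (s + s)/(O + (-4 - 1)) = (2*s)/(O - 5) = (2*s)/(-5 + O) = 2*s/(-5 + O))
K = -396 (K = ((16 - 1*(-17))*7)*(2*6/(-5 - 2)) = ((16 + 17)*7)*(2*6/(-7)) = (33*7)*(2*6*(-⅐)) = 231*(-12/7) = -396)
√(K + (-4753 - 1*13601)) = √(-396 + (-4753 - 1*13601)) = √(-396 + (-4753 - 13601)) = √(-396 - 18354) = √(-18750) = 25*I*√30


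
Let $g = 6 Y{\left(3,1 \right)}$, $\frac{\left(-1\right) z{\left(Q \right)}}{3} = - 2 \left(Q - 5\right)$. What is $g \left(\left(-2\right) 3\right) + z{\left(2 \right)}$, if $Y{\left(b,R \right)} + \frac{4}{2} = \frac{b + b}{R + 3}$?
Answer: $0$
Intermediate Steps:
$Y{\left(b,R \right)} = -2 + \frac{2 b}{3 + R}$ ($Y{\left(b,R \right)} = -2 + \frac{b + b}{R + 3} = -2 + \frac{2 b}{3 + R}$)
$z{\left(Q \right)} = -30 + 6 Q$ ($z{\left(Q \right)} = - 3 \left(- 2 \left(Q - 5\right)\right) = - 3 \left(- 2 \left(-5 + Q\right)\right) = - 3 \left(10 - 2 Q\right) = -30 + 6 Q$)
$g = -3$ ($g = 6 \frac{2 \left(-3 + 3 - 1\right)}{3 + 1} = 6 \frac{2 \left(-3 + 3 - 1\right)}{4} = 6 \cdot 2 \cdot \frac{1}{4} \left(-1\right) = 6 \left(- \frac{1}{2}\right) = -3$)
$g \left(\left(-2\right) 3\right) + z{\left(2 \right)} = - 3 \left(\left(-2\right) 3\right) + \left(-30 + 6 \cdot 2\right) = \left(-3\right) \left(-6\right) + \left(-30 + 12\right) = 18 - 18 = 0$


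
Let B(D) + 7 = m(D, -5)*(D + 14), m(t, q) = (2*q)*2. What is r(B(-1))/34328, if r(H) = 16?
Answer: 2/4291 ≈ 0.00046609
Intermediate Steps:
m(t, q) = 4*q
B(D) = -287 - 20*D (B(D) = -7 + (4*(-5))*(D + 14) = -7 - 20*(14 + D) = -7 + (-280 - 20*D) = -287 - 20*D)
r(B(-1))/34328 = 16/34328 = 16*(1/34328) = 2/4291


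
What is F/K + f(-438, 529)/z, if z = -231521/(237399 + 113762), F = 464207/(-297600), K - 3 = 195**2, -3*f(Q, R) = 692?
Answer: 916700520678702353/2620153902988800 ≈ 349.87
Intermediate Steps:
f(Q, R) = -692/3 (f(Q, R) = -1/3*692 = -692/3)
K = 38028 (K = 3 + 195**2 = 3 + 38025 = 38028)
F = -464207/297600 (F = 464207*(-1/297600) = -464207/297600 ≈ -1.5598)
z = -231521/351161 ≈ -0.65930
F/K + f(-438, 529)/z = -464207/297600/38028 - 692/(3*(-231521/351161)) = -464207/297600*1/38028 - 692/3*(-351161/231521) = -464207/11317132800 + 243003412/694563 = 916700520678702353/2620153902988800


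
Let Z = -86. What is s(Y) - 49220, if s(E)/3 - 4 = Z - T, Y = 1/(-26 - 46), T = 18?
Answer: -49520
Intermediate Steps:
Y = -1/72 (Y = 1/(-72) = -1/72 ≈ -0.013889)
s(E) = -300 (s(E) = 12 + 3*(-86 - 1*18) = 12 + 3*(-86 - 18) = 12 + 3*(-104) = 12 - 312 = -300)
s(Y) - 49220 = -300 - 49220 = -49520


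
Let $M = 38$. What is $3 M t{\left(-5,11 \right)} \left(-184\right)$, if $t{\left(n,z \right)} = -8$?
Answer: $167808$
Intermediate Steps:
$3 M t{\left(-5,11 \right)} \left(-184\right) = 3 \cdot 38 \left(-8\right) \left(-184\right) = 114 \left(-8\right) \left(-184\right) = \left(-912\right) \left(-184\right) = 167808$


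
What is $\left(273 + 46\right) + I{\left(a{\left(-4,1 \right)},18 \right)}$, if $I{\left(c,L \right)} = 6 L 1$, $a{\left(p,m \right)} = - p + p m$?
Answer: $427$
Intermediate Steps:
$a{\left(p,m \right)} = - p + m p$
$I{\left(c,L \right)} = 6 L$
$\left(273 + 46\right) + I{\left(a{\left(-4,1 \right)},18 \right)} = \left(273 + 46\right) + 6 \cdot 18 = 319 + 108 = 427$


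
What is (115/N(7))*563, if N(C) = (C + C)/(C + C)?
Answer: 64745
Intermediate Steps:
N(C) = 1 (N(C) = (2*C)/((2*C)) = (2*C)*(1/(2*C)) = 1)
(115/N(7))*563 = (115/1)*563 = (115*1)*563 = 115*563 = 64745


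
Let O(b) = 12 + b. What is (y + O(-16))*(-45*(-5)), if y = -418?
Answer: -94950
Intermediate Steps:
(y + O(-16))*(-45*(-5)) = (-418 + (12 - 16))*(-45*(-5)) = (-418 - 4)*225 = -422*225 = -94950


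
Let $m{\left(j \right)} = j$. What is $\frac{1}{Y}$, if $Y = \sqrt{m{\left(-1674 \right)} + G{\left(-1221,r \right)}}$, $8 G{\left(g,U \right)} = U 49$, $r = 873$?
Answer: $\frac{2 \sqrt{6530}}{9795} \approx 0.0165$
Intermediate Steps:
$G{\left(g,U \right)} = \frac{49 U}{8}$ ($G{\left(g,U \right)} = \frac{U 49}{8} = \frac{49 U}{8}$)
$Y = \frac{3 \sqrt{6530}}{4}$ ($Y = \sqrt{-1674 + \frac{49}{8} \cdot 873} = \sqrt{-1674 + \frac{42777}{8}} = \sqrt{\frac{29385}{8}} = \frac{3 \sqrt{6530}}{4} \approx 60.606$)
$\frac{1}{Y} = \frac{1}{\frac{3}{4} \sqrt{6530}} = \frac{2 \sqrt{6530}}{9795}$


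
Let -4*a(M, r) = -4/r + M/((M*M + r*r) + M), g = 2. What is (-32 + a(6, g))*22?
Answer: -31911/46 ≈ -693.72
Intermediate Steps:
a(M, r) = 1/r - M/(4*(M + M² + r²)) (a(M, r) = -(-4/r + M/((M*M + r*r) + M))/4 = -(-4/r + M/((M² + r²) + M))/4 = -(-4/r + M/(M + M² + r²))/4 = 1/r - M/(4*(M + M² + r²)))
(-32 + a(6, g))*22 = (-32 + (6 + 6² + 2² - ¼*6*2)/(2*(6 + 6² + 2²)))*22 = (-32 + (6 + 36 + 4 - 3)/(2*(6 + 36 + 4)))*22 = (-32 + (½)*43/46)*22 = (-32 + (½)*(1/46)*43)*22 = (-32 + 43/92)*22 = -2901/92*22 = -31911/46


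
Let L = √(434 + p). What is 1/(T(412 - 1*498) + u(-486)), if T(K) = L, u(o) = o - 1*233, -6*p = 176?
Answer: -2157/1549669 - √3642/1549669 ≈ -0.0014309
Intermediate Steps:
p = -88/3 (p = -⅙*176 = -88/3 ≈ -29.333)
u(o) = -233 + o (u(o) = o - 233 = -233 + o)
L = √3642/3 (L = √(434 - 88/3) = √(1214/3) = √3642/3 ≈ 20.116)
T(K) = √3642/3
1/(T(412 - 1*498) + u(-486)) = 1/(√3642/3 + (-233 - 486)) = 1/(√3642/3 - 719) = 1/(-719 + √3642/3)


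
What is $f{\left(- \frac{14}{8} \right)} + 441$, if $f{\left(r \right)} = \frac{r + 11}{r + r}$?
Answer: $\frac{6137}{14} \approx 438.36$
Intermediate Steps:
$f{\left(r \right)} = \frac{11 + r}{2 r}$
$f{\left(- \frac{14}{8} \right)} + 441 = \frac{11 - \frac{14}{8}}{2 \left(- \frac{14}{8}\right)} + 441 = \frac{11 - \frac{7}{4}}{2 \left(\left(-14\right) \frac{1}{8}\right)} + 441 = \frac{11 - \frac{7}{4}}{2 \left(- \frac{7}{4}\right)} + 441 = \frac{1}{2} \left(- \frac{4}{7}\right) \frac{37}{4} + 441 = - \frac{37}{14} + 441 = \frac{6137}{14}$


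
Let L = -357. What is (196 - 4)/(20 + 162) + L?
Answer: -32391/91 ≈ -355.94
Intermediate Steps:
(196 - 4)/(20 + 162) + L = (196 - 4)/(20 + 162) - 357 = 192/182 - 357 = 192*(1/182) - 357 = 96/91 - 357 = -32391/91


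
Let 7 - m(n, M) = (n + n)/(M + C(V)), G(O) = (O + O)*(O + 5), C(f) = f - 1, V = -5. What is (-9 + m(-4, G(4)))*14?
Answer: -868/33 ≈ -26.303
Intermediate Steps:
C(f) = -1 + f
G(O) = 2*O*(5 + O) (G(O) = (2*O)*(5 + O) = 2*O*(5 + O))
m(n, M) = 7 - 2*n/(-6 + M) (m(n, M) = 7 - (n + n)/(M + (-1 - 5)) = 7 - 2*n/(M - 6) = 7 - 2*n/(-6 + M))
(-9 + m(-4, G(4)))*14 = (-9 + (-42 - 2*(-4) + 7*(2*4*(5 + 4)))/(-6 + 2*4*(5 + 4)))*14 = (-9 + (-42 + 8 + 7*(2*4*9))/(-6 + 2*4*9))*14 = (-9 + (-42 + 8 + 7*72)/(-6 + 72))*14 = (-9 + (-42 + 8 + 504)/66)*14 = (-9 + (1/66)*470)*14 = (-9 + 235/33)*14 = -62/33*14 = -868/33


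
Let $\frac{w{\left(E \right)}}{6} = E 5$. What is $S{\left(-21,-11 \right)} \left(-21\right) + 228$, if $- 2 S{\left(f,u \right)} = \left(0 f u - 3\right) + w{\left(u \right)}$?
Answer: $- \frac{6537}{2} \approx -3268.5$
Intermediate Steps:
$w{\left(E \right)} = 30 E$ ($w{\left(E \right)} = 6 E 5 = 6 \cdot 5 E = 30 E$)
$S{\left(f,u \right)} = \frac{3}{2} - 15 u$ ($S{\left(f,u \right)} = - \frac{\left(0 f u - 3\right) + 30 u}{2} = - \frac{\left(0 u - 3\right) + 30 u}{2} = - \frac{\left(0 - 3\right) + 30 u}{2} = - \frac{-3 + 30 u}{2} = \frac{3}{2} - 15 u$)
$S{\left(-21,-11 \right)} \left(-21\right) + 228 = \left(\frac{3}{2} - -165\right) \left(-21\right) + 228 = \left(\frac{3}{2} + 165\right) \left(-21\right) + 228 = \frac{333}{2} \left(-21\right) + 228 = - \frac{6993}{2} + 228 = - \frac{6537}{2}$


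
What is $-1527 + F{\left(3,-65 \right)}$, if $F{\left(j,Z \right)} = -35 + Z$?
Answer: $-1627$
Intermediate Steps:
$-1527 + F{\left(3,-65 \right)} = -1527 - 100 = -1627$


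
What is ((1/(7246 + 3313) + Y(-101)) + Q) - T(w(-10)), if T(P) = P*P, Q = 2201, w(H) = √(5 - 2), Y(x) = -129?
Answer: 21846572/10559 ≈ 2069.0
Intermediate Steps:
w(H) = √3
T(P) = P²
((1/(7246 + 3313) + Y(-101)) + Q) - T(w(-10)) = ((1/(7246 + 3313) - 129) + 2201) - (√3)² = ((1/10559 - 129) + 2201) - 1*3 = ((1/10559 - 129) + 2201) - 3 = (-1362110/10559 + 2201) - 3 = 21878249/10559 - 3 = 21846572/10559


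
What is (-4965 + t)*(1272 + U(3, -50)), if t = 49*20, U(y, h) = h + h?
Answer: -4670420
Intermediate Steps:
U(y, h) = 2*h
t = 980
(-4965 + t)*(1272 + U(3, -50)) = (-4965 + 980)*(1272 + 2*(-50)) = -3985*(1272 - 100) = -3985*1172 = -4670420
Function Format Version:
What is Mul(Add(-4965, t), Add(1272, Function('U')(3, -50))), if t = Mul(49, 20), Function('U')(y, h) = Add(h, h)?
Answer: -4670420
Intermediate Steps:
Function('U')(y, h) = Mul(2, h)
t = 980
Mul(Add(-4965, t), Add(1272, Function('U')(3, -50))) = Mul(Add(-4965, 980), Add(1272, Mul(2, -50))) = Mul(-3985, Add(1272, -100)) = Mul(-3985, 1172) = -4670420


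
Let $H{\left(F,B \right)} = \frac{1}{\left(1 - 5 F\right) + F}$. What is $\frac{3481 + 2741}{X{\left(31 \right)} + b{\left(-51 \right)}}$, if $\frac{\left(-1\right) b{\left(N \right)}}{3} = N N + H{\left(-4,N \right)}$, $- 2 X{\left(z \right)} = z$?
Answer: $- \frac{211548}{265835} \approx -0.79579$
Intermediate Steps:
$X{\left(z \right)} = - \frac{z}{2}$
$H{\left(F,B \right)} = \frac{1}{1 - 4 F}$
$b{\left(N \right)} = - \frac{3}{17} - 3 N^{2}$ ($b{\left(N \right)} = - 3 \left(N N - \frac{1}{-1 + 4 \left(-4\right)}\right) = - 3 \left(N^{2} - \frac{1}{-1 - 16}\right) = - 3 \left(N^{2} - \frac{1}{-17}\right) = - 3 \left(N^{2} - - \frac{1}{17}\right) = - 3 \left(N^{2} + \frac{1}{17}\right) = - 3 \left(\frac{1}{17} + N^{2}\right) = - \frac{3}{17} - 3 N^{2}$)
$\frac{3481 + 2741}{X{\left(31 \right)} + b{\left(-51 \right)}} = \frac{3481 + 2741}{\left(- \frac{1}{2}\right) 31 - \left(\frac{3}{17} + 3 \left(-51\right)^{2}\right)} = \frac{6222}{- \frac{31}{2} - \frac{132654}{17}} = \frac{6222}{- \frac{265835}{34}} = 6222 \left(- \frac{34}{265835}\right) = - \frac{211548}{265835}$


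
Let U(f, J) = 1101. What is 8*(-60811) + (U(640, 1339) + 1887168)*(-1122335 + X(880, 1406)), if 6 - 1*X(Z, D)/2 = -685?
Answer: -2116661286845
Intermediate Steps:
X(Z, D) = 1382 (X(Z, D) = 12 - 2*(-685) = 12 + 1370 = 1382)
8*(-60811) + (U(640, 1339) + 1887168)*(-1122335 + X(880, 1406)) = 8*(-60811) + (1101 + 1887168)*(-1122335 + 1382) = -486488 + 1888269*(-1120953) = -486488 - 2116660800357 = -2116661286845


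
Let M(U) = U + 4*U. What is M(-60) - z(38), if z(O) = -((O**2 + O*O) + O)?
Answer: 2626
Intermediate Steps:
z(O) = -O - 2*O**2 (z(O) = -((O**2 + O**2) + O) = -(2*O**2 + O) = -(O + 2*O**2) = -O - 2*O**2)
M(U) = 5*U
M(-60) - z(38) = 5*(-60) - (-1)*38*(1 + 2*38) = -300 - (-1)*38*(1 + 76) = -300 - (-1)*38*77 = -300 - 1*(-2926) = -300 + 2926 = 2626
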